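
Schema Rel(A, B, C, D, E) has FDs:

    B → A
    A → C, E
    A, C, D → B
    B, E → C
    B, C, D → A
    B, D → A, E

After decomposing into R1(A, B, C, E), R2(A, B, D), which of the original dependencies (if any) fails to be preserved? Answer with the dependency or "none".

none

B → A lies within R1.
A → C, E lies within R1.
A, C, D → B: restricted closure across fragments reaches B.
B, E → C lies within R1.
B, C, D → A: restricted closure across fragments reaches A.
B, D → A, E: restricted closure across fragments reaches A, E.
Every dependency is enforceable on the fragments, so the decomposition is dependency-preserving.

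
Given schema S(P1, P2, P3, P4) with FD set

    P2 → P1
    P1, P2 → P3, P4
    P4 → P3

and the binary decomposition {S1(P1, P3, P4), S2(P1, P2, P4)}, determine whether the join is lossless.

Common attributes: S1 ∩ S2 = {P1, P4}.
Closure of {P1, P4}: P4 → P3 applies, adding P3. So (P1, P4)⁺ = {P1, P3, P4}.
This closure contains every attribute of S1, so S1 ∩ S2 → S1. The join is lossless.

Yes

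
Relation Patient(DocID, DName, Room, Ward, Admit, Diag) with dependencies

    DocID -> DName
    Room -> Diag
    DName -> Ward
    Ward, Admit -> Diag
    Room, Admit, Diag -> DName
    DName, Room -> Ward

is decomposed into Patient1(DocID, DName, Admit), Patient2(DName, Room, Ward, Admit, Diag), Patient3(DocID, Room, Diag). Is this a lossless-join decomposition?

Chase test. Columns are DocID, DName, Room, Ward, Admit, Diag; row i has aⱼ where attribute j ∈ Patienti, else bᵢⱼ.
Initial tableau (one row per fragment):
  row 1: a1 a2 b13 b14 a5 b16
  row 2: b21 a2 a3 a4 a5 a6
  row 3: a1 b32 a3 b34 b35 a6
Rows 1 and 3 agree on DocID; apply DocID→DName and equate their DName entries.
Rows 1 and 2 agree on DName; apply DName→Ward and equate their Ward entries.
Rows 1 and 3 agree on DName; apply DName→Ward and equate their Ward entries.
Rows 1 and 2 agree on Ward, Admit; apply Ward, Admit→Diag and equate their Diag entries.
No row becomes fully distinguished — the join is lossy.

No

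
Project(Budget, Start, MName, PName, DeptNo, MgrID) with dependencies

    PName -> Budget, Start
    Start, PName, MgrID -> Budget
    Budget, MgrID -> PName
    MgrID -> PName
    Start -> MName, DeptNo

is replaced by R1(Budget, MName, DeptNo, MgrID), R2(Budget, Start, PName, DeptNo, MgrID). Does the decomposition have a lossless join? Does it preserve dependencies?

lossless but not dependency-preserving

Lossless test: (Budget, DeptNo, MgrID)⁺ = {Budget, Start, MName, PName, DeptNo, MgrID}, which contains all of one fragment — lossless.
Dependency preservation: the restricted closure of {Start} across the fragments never reaches {MName, DeptNo}, so Start → MName, DeptNo cannot be enforced without a join — not preserved.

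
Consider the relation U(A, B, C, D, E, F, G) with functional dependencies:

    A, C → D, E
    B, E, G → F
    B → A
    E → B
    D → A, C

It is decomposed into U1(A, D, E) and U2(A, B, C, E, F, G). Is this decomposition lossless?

Common attributes: U1 ∩ U2 = {A, E}.
Closure of {A, E}: E → B applies, adding B. So (A, E)⁺ = {A, B, E}.
The closure contains neither all of U1 = {A, D, E} nor all of U2 = {A, B, C, E, F, G}, so the common attributes are not a superkey of either fragment. The join is lossy.

No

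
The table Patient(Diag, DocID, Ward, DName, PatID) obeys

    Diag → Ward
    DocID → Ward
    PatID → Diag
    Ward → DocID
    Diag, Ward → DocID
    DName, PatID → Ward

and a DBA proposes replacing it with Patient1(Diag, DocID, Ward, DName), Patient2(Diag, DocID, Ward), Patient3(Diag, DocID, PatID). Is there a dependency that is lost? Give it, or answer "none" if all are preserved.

Diag → Ward lies within Patient1.
DocID → Ward lies within Patient1.
PatID → Diag lies within Patient3.
Ward → DocID lies within Patient1.
Diag, Ward → DocID lies within Patient1.
DName, PatID → Ward: restricted closure across fragments reaches Ward.
Every dependency is enforceable on the fragments, so the decomposition is dependency-preserving.

none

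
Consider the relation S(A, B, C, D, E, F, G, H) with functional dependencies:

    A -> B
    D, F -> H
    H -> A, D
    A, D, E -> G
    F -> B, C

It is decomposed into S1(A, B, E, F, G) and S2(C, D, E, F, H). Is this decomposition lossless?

No

Common attributes: S1 ∩ S2 = {E, F}.
Closure of {E, F}: F → B, C applies, adding B, C. So (E, F)⁺ = {B, C, E, F}.
The closure contains neither all of S1 = {A, B, E, F, G} nor all of S2 = {C, D, E, F, H}, so the common attributes are not a superkey of either fragment. The join is lossy.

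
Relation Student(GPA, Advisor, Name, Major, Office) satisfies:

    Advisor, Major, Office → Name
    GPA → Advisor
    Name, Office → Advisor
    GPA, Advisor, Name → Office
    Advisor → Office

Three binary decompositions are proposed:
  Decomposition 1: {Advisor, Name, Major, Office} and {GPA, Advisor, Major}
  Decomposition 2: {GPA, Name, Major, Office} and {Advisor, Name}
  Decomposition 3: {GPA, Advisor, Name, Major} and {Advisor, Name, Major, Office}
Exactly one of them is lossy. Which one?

Decomposition 1: common = {Advisor, Major}, closure = {Advisor, Name, Major, Office} → lossless.
Decomposition 2: common = {Name}, closure = {Name} → lossy.
Decomposition 3: common = {Advisor, Name, Major}, closure = {Advisor, Name, Major, Office} → lossless.

Decomposition 2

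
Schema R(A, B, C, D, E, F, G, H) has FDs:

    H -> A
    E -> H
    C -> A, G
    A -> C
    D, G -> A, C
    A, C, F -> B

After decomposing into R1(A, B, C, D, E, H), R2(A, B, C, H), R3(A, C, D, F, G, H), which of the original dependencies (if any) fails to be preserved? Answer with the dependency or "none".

Check A, C, F → B: no single fragment contains all of {A, B, C, F}, and the restricted closure of {A, C, F} across the fragments never reaches {B}.
H → A is preserved.
E → H is preserved.
C → A, G is preserved.
A → C is preserved.
D, G → A, C is preserved.

A, C, F -> B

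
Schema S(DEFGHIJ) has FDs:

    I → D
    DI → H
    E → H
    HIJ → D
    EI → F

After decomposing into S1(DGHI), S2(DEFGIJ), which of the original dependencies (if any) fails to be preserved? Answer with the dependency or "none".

Check E → H: no single fragment contains all of {EH}, and the restricted closure of {E} across the fragments never reaches {H}.
I → D is preserved.
DI → H is preserved.
HIJ → D is preserved.
EI → F is preserved.

E → H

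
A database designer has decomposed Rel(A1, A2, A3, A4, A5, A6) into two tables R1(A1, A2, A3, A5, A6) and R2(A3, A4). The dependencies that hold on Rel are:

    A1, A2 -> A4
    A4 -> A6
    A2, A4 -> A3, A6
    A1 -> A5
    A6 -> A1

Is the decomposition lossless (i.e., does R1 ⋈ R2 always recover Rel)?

Common attributes: R1 ∩ R2 = {A3}.
No dependency enlarges {A3}, so (A3)⁺ = {A3}.
The closure contains neither all of R1 = {A1, A2, A3, A5, A6} nor all of R2 = {A3, A4}, so the common attributes are not a superkey of either fragment. The join is lossy.

No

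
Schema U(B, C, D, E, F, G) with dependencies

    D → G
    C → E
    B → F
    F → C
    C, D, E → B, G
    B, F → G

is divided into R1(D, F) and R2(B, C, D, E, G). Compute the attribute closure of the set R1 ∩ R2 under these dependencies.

D, G

R1 ∩ R2 = {D}.
D → G applies, adding G
Closure: {D, G}.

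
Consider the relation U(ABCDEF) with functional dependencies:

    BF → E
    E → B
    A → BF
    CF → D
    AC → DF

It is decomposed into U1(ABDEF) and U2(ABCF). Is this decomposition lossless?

No

Common attributes: U1 ∩ U2 = {ABF}.
Closure of {ABF}: BF → E applies, adding E. So (ABF)⁺ = {ABEF}.
The closure contains neither all of U1 = {ABDEF} nor all of U2 = {ABCF}, so the common attributes are not a superkey of either fragment. The join is lossy.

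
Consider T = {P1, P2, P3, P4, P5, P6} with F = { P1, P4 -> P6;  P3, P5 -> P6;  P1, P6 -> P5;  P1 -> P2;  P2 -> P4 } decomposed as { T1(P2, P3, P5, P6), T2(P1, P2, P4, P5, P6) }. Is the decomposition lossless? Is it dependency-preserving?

lossy but dependency-preserving

Lossless test: (P2, P5, P6)⁺ = {P2, P4, P5, P6}, which is a superkey of neither fragment — lossy.
Dependency preservation: every FD's attributes lie within a single fragment, so each can be enforced locally — preserved.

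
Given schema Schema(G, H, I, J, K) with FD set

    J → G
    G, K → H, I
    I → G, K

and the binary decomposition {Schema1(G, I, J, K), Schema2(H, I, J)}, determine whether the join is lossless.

Common attributes: Schema1 ∩ Schema2 = {I, J}.
Closure of {I, J}: J → G applies, adding G; I → G, K applies, adding K; G, K → H, I applies, adding H. So (I, J)⁺ = {G, H, I, J, K}.
This closure contains every attribute of Schema1, so Schema1 ∩ Schema2 → Schema1. The join is lossless.

Yes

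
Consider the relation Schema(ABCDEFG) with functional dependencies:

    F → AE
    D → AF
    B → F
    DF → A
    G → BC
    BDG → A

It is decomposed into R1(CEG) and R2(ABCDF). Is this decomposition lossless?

No

Common attributes: R1 ∩ R2 = {C}.
No dependency enlarges {C}, so (C)⁺ = {C}.
The closure contains neither all of R1 = {CEG} nor all of R2 = {ABCDF}, so the common attributes are not a superkey of either fragment. The join is lossy.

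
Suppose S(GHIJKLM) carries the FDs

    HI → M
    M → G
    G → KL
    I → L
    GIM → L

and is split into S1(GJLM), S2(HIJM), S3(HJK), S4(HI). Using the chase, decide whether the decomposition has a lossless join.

Chase test. Columns are GHIJKLM; row i has aⱼ where attribute j ∈ Si, else bᵢⱼ.
Initial tableau (one row per fragment):
  row 1: a1 b12 b13 a4 b15 a6 a7
  row 2: b21 a2 a3 a4 b25 b26 a7
  row 3: b31 a2 b33 a4 a5 b36 b37
  row 4: b41 a2 a3 b44 b45 b46 b47
Rows 2 and 4 agree on HI; apply HI→M and equate their M entries.
Rows 1 and 2 agree on M; apply M→G and equate their G entries.
Rows 1 and 4 agree on M; apply M→G and equate their G entries.
Rows 1 and 2 agree on G; apply G→KL and equate their KL entries.
Rows 1 and 4 agree on G; apply G→KL and equate their KL entries.
No row becomes fully distinguished — the join is lossy.

No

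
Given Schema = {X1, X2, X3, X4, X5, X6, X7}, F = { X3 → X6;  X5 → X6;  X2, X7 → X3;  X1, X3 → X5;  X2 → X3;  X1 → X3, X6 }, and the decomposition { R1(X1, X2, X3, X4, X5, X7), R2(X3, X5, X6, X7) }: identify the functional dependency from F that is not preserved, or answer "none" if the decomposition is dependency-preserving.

none

X3 → X6 lies within R2.
X5 → X6 lies within R2.
X2, X7 → X3 lies within R1.
X1, X3 → X5 lies within R1.
X2 → X3 lies within R1.
X1 → X3, X6: restricted closure across fragments reaches X3, X6.
Every dependency is enforceable on the fragments, so the decomposition is dependency-preserving.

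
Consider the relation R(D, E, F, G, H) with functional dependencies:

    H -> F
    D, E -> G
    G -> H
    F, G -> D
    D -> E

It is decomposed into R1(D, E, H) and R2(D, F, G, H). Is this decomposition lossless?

Yes

Common attributes: R1 ∩ R2 = {D, H}.
Closure of {D, H}: H → F applies, adding F; D → E applies, adding E; D, E → G applies, adding G. So (D, H)⁺ = {D, E, F, G, H}.
This closure contains every attribute of R1, so R1 ∩ R2 → R1. The join is lossless.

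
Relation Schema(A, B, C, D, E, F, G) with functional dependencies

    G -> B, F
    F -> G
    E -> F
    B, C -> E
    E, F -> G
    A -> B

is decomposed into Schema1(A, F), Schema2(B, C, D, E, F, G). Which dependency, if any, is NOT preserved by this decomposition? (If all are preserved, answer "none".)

A -> B

Check A → B: no single fragment contains all of {A, B}, and the restricted closure of {A} across the fragments never reaches {B}.
G → B, F is preserved.
F → G is preserved.
E → F is preserved.
B, C → E is preserved.
E, F → G is preserved.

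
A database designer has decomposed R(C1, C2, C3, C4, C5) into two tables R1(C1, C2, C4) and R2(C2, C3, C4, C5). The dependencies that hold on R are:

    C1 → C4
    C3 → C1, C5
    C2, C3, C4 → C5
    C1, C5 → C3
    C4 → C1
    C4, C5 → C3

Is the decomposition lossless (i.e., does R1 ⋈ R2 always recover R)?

Common attributes: R1 ∩ R2 = {C2, C4}.
Closure of {C2, C4}: C4 → C1 applies, adding C1. So (C2, C4)⁺ = {C1, C2, C4}.
This closure contains every attribute of R1, so R1 ∩ R2 → R1. The join is lossless.

Yes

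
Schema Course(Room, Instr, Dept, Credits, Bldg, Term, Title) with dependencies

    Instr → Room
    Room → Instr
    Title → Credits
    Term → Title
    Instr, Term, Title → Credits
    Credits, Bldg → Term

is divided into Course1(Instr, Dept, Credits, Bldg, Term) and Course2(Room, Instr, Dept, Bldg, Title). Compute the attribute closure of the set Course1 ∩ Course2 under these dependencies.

Course1 ∩ Course2 = {Instr, Dept, Bldg}.
Instr → Room applies, adding Room
Closure: {Room, Instr, Dept, Bldg}.

Room, Instr, Dept, Bldg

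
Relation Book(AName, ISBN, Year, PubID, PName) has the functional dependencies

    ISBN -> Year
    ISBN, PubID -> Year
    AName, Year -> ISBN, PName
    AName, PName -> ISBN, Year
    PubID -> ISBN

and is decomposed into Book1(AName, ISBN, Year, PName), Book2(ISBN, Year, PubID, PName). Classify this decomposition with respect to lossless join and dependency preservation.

lossy but dependency-preserving

Lossless test: (ISBN, Year, PName)⁺ = {ISBN, Year, PName}, which is a superkey of neither fragment — lossy.
Dependency preservation: every FD's attributes lie within a single fragment, so each can be enforced locally — preserved.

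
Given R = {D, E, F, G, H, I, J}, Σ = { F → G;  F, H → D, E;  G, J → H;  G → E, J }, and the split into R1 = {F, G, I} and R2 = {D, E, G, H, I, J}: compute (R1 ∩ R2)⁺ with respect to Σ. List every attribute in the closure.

E, G, H, I, J

R1 ∩ R2 = {G, I}.
G → E, J applies, adding E, J
G, J → H applies, adding H
Closure: {E, G, H, I, J}.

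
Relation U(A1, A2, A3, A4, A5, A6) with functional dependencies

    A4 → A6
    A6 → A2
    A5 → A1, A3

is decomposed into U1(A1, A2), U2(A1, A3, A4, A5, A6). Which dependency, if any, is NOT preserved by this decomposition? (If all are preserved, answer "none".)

Check A6 → A2: no single fragment contains all of {A2, A6}, and the restricted closure of {A6} across the fragments never reaches {A2}.
A4 → A6 is preserved.
A5 → A1, A3 is preserved.

A6 → A2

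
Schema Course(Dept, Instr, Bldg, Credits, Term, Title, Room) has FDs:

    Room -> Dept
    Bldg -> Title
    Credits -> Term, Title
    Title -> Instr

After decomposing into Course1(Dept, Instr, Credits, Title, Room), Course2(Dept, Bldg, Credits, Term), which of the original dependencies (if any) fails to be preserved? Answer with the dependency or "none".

Check Bldg → Title: no single fragment contains all of {Bldg, Title}, and the restricted closure of {Bldg} across the fragments never reaches {Title}.
Room → Dept is preserved.
Credits → Term, Title is preserved.
Title → Instr is preserved.

Bldg -> Title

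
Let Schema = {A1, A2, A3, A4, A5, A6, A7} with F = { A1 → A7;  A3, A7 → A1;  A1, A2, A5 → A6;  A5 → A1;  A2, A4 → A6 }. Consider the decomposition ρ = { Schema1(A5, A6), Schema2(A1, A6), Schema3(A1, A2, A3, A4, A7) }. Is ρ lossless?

Chase test. Columns are A1, A2, A3, A4, A5, A6, A7; row i has aⱼ where attribute j ∈ Schemai, else bᵢⱼ.
Initial tableau (one row per fragment):
  row 1: b11 b12 b13 b14 a5 a6 b17
  row 2: a1 b22 b23 b24 b25 a6 b27
  row 3: a1 a2 a3 a4 b35 b36 a7
Rows 2 and 3 agree on A1; apply A1→A7 and equate their A7 entries.
No row becomes fully distinguished — the join is lossy.

No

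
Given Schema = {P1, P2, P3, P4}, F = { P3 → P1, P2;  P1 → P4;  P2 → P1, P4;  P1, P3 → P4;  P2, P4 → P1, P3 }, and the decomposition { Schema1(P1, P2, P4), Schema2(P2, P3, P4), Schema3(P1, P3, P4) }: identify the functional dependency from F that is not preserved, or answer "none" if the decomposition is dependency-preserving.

P3 → P1, P2: restricted closure across fragments reaches P1, P2.
P1 → P4 lies within Schema1.
P2 → P1, P4 lies within Schema1.
P1, P3 → P4 lies within Schema3.
P2, P4 → P1, P3: restricted closure across fragments reaches P1, P3.
Every dependency is enforceable on the fragments, so the decomposition is dependency-preserving.

none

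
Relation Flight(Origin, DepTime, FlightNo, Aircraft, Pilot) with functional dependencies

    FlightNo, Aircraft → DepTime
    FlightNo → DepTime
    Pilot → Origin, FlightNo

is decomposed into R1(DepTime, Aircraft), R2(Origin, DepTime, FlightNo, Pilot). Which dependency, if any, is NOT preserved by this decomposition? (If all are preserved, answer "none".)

FlightNo, Aircraft → DepTime: restricted closure across fragments reaches DepTime.
FlightNo → DepTime lies within R2.
Pilot → Origin, FlightNo lies within R2.
Every dependency is enforceable on the fragments, so the decomposition is dependency-preserving.

none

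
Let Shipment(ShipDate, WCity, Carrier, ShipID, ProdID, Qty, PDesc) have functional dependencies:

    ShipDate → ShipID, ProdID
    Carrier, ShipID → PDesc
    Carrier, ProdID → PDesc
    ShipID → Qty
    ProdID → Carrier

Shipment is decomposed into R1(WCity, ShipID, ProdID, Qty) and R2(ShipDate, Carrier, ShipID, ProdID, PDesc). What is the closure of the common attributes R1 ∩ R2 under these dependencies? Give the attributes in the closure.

Carrier, ShipID, ProdID, Qty, PDesc

R1 ∩ R2 = {ShipID, ProdID}.
ShipID → Qty applies, adding Qty
ProdID → Carrier applies, adding Carrier
Carrier, ShipID → PDesc applies, adding PDesc
Closure: {Carrier, ShipID, ProdID, Qty, PDesc}.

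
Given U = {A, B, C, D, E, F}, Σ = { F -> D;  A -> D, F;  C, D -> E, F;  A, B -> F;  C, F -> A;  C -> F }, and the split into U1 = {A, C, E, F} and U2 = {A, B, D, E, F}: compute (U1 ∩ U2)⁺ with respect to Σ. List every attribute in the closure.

A, D, E, F

U1 ∩ U2 = {A, E, F}.
F → D applies, adding D
Closure: {A, D, E, F}.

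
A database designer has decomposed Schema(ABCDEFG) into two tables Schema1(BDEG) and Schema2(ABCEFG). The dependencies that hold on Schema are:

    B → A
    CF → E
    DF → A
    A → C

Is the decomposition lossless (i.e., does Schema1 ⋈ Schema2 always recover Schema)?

No

Common attributes: Schema1 ∩ Schema2 = {BEG}.
Closure of {BEG}: B → A applies, adding A; A → C applies, adding C. So (BEG)⁺ = {ABCEG}.
The closure contains neither all of Schema1 = {BDEG} nor all of Schema2 = {ABCEFG}, so the common attributes are not a superkey of either fragment. The join is lossy.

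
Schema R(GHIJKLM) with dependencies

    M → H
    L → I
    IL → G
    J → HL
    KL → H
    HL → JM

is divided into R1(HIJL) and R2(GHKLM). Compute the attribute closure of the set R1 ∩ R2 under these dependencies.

GHIJLM

R1 ∩ R2 = {HL}.
L → I applies, adding I
IL → G applies, adding G
HL → JM applies, adding JM
Closure: {GHIJLM}.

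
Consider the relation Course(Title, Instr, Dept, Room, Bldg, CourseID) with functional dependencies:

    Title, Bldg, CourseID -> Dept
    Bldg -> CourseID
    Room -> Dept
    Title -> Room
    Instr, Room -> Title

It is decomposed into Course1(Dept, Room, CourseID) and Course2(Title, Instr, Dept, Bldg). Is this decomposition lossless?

No

Common attributes: Course1 ∩ Course2 = {Dept}.
No dependency enlarges {Dept}, so (Dept)⁺ = {Dept}.
The closure contains neither all of Course1 = {Dept, Room, CourseID} nor all of Course2 = {Title, Instr, Dept, Bldg}, so the common attributes are not a superkey of either fragment. The join is lossy.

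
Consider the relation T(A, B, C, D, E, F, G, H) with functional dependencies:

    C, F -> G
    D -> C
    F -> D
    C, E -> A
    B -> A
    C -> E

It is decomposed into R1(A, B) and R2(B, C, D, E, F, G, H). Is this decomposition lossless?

Common attributes: R1 ∩ R2 = {B}.
Closure of {B}: B → A applies, adding A. So (B)⁺ = {A, B}.
This closure contains every attribute of R1, so R1 ∩ R2 → R1. The join is lossless.

Yes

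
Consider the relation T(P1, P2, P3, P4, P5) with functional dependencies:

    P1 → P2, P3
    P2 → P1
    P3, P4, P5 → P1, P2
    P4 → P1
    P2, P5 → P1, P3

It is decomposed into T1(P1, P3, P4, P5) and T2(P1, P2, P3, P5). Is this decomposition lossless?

Yes

Common attributes: T1 ∩ T2 = {P1, P3, P5}.
Closure of {P1, P3, P5}: P1 → P2, P3 applies, adding P2. So (P1, P3, P5)⁺ = {P1, P2, P3, P5}.
This closure contains every attribute of T2, so T1 ∩ T2 → T2. The join is lossless.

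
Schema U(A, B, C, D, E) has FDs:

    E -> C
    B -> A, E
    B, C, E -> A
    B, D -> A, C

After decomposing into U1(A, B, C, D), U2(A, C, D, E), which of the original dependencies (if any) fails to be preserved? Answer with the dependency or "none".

Check B → A, E: no single fragment contains all of {A, B, E}, and the restricted closure of {B} across the fragments never reaches {A, E}.
E → C is preserved.
B, C, E → A is preserved.
B, D → A, C is preserved.

B -> A, E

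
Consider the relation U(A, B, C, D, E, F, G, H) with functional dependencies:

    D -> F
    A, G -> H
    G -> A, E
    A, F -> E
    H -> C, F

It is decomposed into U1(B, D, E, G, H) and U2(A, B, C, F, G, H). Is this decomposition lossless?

Yes

Common attributes: U1 ∩ U2 = {B, G, H}.
Closure of {B, G, H}: G → A, E applies, adding A, E; H → C, F applies, adding C, F. So (B, G, H)⁺ = {A, B, C, E, F, G, H}.
This closure contains every attribute of U2, so U1 ∩ U2 → U2. The join is lossless.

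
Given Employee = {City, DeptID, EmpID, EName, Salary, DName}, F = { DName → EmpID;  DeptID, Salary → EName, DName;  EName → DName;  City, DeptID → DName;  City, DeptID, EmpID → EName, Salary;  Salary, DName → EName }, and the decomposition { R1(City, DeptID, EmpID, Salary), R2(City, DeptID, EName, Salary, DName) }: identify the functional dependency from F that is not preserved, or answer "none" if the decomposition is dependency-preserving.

DName → EmpID

Check DName → EmpID: no single fragment contains all of {EmpID, DName}, and the restricted closure of {DName} across the fragments never reaches {EmpID}.
DeptID, Salary → EName, DName is preserved.
EName → DName is preserved.
City, DeptID → DName is preserved.
City, DeptID, EmpID → EName, Salary is preserved.
Salary, DName → EName is preserved.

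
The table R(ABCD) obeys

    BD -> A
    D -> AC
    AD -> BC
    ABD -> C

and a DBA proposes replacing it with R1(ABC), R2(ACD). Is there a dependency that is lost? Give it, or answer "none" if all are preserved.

AD -> BC

Check AD → BC: no single fragment contains all of {ABCD}, and the restricted closure of {AD} across the fragments never reaches {BC}.
BD → A is preserved.
D → AC is preserved.
ABD → C is preserved.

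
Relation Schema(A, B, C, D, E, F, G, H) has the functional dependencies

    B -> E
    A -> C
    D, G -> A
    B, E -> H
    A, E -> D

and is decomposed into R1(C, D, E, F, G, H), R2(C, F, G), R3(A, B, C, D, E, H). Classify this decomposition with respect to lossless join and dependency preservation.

Lossless test (chase): applying each FD to every pair of rows produces no changes in the tableau, so no row becomes fully distinguished — the join is lossy.
Dependency preservation: the restricted closure of {D, G} across the fragments never reaches {A}, so D, G → A cannot be enforced without a join — not preserved.

lossy and not dependency-preserving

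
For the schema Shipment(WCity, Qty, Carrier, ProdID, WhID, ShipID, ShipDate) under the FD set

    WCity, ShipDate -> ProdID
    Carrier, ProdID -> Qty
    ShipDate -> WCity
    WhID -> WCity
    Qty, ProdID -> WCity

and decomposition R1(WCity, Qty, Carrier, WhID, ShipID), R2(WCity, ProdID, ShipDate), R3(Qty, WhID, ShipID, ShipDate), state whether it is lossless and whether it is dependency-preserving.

lossy and not dependency-preserving

Lossless test (chase): Rows 2 and 3 agree on ShipDate; apply ShipDate→WCity and equate their WCity entries. Rows 2 and 3 agree on WCity, ShipDate; apply WCity, ShipDate→ProdID and equate their ProdID entries. No row becomes fully distinguished — the join is lossy.
Dependency preservation: the restricted closure of {Carrier, ProdID} across the fragments never reaches {Qty}, so Carrier, ProdID → Qty cannot be enforced without a join — not preserved.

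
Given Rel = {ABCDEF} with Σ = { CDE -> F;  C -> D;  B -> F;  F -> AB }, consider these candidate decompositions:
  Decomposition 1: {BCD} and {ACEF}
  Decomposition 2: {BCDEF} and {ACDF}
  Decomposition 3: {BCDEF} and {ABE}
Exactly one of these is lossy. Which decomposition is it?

Decomposition 1

Decomposition 1: common = {C}, closure = {CD} → lossy.
Decomposition 2: common = {CDF}, closure = {ABCDF} → lossless.
Decomposition 3: common = {BE}, closure = {ABEF} → lossless.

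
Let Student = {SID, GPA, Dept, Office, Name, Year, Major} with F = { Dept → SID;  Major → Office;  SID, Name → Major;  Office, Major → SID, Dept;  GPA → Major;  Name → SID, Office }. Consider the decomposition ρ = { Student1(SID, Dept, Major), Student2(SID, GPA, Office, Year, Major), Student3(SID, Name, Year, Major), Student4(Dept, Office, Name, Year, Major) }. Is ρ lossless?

Chase test. Columns are SID, GPA, Dept, Office, Name, Year, Major; row i has aⱼ where attribute j ∈ Studenti, else bᵢⱼ.
Initial tableau (one row per fragment):
  row 1: a1 b12 a3 b14 b15 b16 a7
  row 2: a1 a2 b23 a4 b25 a6 a7
  row 3: a1 b32 b33 b34 a5 a6 a7
  row 4: b41 b42 a3 a4 a5 a6 a7
Rows 1 and 4 agree on Dept; apply Dept→SID and equate their SID entries.
Rows 1 and 2 agree on Major; apply Major→Office and equate their Office entries.
Rows 1 and 3 agree on Major; apply Major→Office and equate their Office entries.
Rows 1 and 2 agree on Office, Major; apply Office, Major→SID, Dept and equate their SID, Dept entries.
Rows 1 and 3 agree on Office, Major; apply Office, Major→SID, Dept and equate their SID, Dept entries.
No row becomes fully distinguished — the join is lossy.

No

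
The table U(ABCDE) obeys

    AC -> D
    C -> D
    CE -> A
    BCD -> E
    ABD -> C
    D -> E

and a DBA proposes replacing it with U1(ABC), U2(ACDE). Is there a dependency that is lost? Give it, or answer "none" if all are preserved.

ABD -> C

Check ABD → C: no single fragment contains all of {ABCD}, and the restricted closure of {ABD} across the fragments never reaches {C}.
AC → D is preserved.
C → D is preserved.
CE → A is preserved.
BCD → E is preserved.
D → E is preserved.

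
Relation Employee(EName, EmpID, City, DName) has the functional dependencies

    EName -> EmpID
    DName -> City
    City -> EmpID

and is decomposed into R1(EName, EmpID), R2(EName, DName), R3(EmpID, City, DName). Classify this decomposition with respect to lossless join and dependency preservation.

lossless and dependency-preserving

Lossless test (chase): Rows 1 and 2 agree on EName; apply EName→EmpID and equate their EmpID entries. Rows 2 and 3 agree on DName; apply DName→City and equate their City entries. Row 2 is now all distinguished symbols — the join is lossless.
Dependency preservation: every FD's attributes lie within a single fragment, so each can be enforced locally — preserved.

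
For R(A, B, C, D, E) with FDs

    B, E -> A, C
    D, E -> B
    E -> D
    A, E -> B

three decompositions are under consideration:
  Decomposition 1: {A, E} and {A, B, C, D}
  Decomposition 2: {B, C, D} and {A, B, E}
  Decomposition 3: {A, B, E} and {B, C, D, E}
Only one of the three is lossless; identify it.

Decomposition 3

Decomposition 1: common = {A}, closure = {A} → lossy.
Decomposition 2: common = {B}, closure = {B} → lossy.
Decomposition 3: common = {B, E}, closure = {A, B, C, D, E} → lossless.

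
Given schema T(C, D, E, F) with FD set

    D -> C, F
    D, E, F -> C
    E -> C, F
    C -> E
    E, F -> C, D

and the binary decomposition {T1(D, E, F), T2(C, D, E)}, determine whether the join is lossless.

Yes

Common attributes: T1 ∩ T2 = {D, E}.
Closure of {D, E}: D → C, F applies, adding C, F. So (D, E)⁺ = {C, D, E, F}.
This closure contains every attribute of T1, so T1 ∩ T2 → T1. The join is lossless.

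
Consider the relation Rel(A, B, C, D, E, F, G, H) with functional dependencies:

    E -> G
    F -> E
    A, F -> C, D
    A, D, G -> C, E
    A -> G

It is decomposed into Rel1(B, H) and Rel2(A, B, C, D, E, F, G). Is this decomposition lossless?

No

Common attributes: Rel1 ∩ Rel2 = {B}.
No dependency enlarges {B}, so (B)⁺ = {B}.
The closure contains neither all of Rel1 = {B, H} nor all of Rel2 = {A, B, C, D, E, F, G}, so the common attributes are not a superkey of either fragment. The join is lossy.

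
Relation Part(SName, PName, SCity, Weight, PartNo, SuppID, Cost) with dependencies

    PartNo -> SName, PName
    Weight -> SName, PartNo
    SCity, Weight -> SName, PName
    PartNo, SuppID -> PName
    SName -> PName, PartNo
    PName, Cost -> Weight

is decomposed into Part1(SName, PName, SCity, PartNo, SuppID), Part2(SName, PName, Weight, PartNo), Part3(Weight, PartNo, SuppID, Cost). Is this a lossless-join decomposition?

Chase test. Columns are SName, PName, SCity, Weight, PartNo, SuppID, Cost; row i has aⱼ where attribute j ∈ Parti, else bᵢⱼ.
Initial tableau (one row per fragment):
  row 1: a1 a2 a3 b14 a5 a6 b17
  row 2: a1 a2 b23 a4 a5 b26 b27
  row 3: b31 b32 b33 a4 a5 a6 a7
Rows 1 and 3 agree on PartNo; apply PartNo→SName, PName and equate their SName, PName entries.
No row becomes fully distinguished — the join is lossy.

No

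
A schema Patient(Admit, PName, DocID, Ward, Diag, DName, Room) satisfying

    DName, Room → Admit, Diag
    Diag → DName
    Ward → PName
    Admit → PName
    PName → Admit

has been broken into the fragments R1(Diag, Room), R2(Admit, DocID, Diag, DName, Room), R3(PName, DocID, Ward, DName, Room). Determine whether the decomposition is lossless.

Chase test. Columns are Admit, PName, DocID, Ward, Diag, DName, Room; row i has aⱼ where attribute j ∈ Ri, else bᵢⱼ.
Initial tableau (one row per fragment):
  row 1: b11 b12 b13 b14 a5 b16 a7
  row 2: a1 b22 a3 b24 a5 a6 a7
  row 3: b31 a2 a3 a4 b35 a6 a7
Rows 2 and 3 agree on DName, Room; apply DName, Room→Admit, Diag and equate their Admit, Diag entries.
Rows 1 and 2 agree on Diag; apply Diag→DName and equate their DName entries.
Rows 2 and 3 agree on Admit; apply Admit→PName and equate their PName entries.
Rows 1 and 2 agree on DName, Room; apply DName, Room→Admit, Diag and equate their Admit, Diag entries.
Rows 1 and 2 agree on Admit; apply Admit→PName and equate their PName entries.
Row 3 is now all distinguished symbols — the join is lossless.

Yes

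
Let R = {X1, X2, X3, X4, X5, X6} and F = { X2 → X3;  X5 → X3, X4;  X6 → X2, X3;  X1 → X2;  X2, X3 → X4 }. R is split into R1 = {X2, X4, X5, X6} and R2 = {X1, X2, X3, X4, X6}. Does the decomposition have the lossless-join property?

Common attributes: R1 ∩ R2 = {X2, X4, X6}.
Closure of {X2, X4, X6}: X2 → X3 applies, adding X3. So (X2, X4, X6)⁺ = {X2, X3, X4, X6}.
The closure contains neither all of R1 = {X2, X4, X5, X6} nor all of R2 = {X1, X2, X3, X4, X6}, so the common attributes are not a superkey of either fragment. The join is lossy.

No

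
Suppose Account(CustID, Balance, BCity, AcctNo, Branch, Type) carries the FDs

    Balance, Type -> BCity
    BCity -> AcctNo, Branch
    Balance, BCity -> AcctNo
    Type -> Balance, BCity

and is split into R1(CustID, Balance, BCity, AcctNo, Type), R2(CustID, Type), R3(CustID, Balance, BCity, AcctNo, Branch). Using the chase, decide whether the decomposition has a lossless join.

Yes

Chase test. Columns are CustID, Balance, BCity, AcctNo, Branch, Type; row i has aⱼ where attribute j ∈ Ri, else bᵢⱼ.
Initial tableau (one row per fragment):
  row 1: a1 a2 a3 a4 b15 a6
  row 2: a1 b22 b23 b24 b25 a6
  row 3: a1 a2 a3 a4 a5 b36
Rows 1 and 3 agree on BCity; apply BCity→AcctNo, Branch and equate their AcctNo, Branch entries.
Rows 1 and 2 agree on Type; apply Type→Balance, BCity and equate their Balance, BCity entries.
Rows 1 and 2 agree on BCity; apply BCity→AcctNo, Branch and equate their AcctNo, Branch entries.
Row 1 is now all distinguished symbols — the join is lossless.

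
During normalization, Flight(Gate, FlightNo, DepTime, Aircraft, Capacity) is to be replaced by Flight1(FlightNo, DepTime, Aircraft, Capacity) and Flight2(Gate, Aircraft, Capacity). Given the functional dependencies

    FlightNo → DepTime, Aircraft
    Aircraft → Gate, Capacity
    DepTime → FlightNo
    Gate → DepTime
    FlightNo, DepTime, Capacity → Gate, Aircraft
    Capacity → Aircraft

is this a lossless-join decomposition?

Yes

Common attributes: Flight1 ∩ Flight2 = {Aircraft, Capacity}.
Closure of {Aircraft, Capacity}: Aircraft → Gate, Capacity applies, adding Gate; Gate → DepTime applies, adding DepTime; DepTime → FlightNo applies, adding FlightNo. So (Aircraft, Capacity)⁺ = {Gate, FlightNo, DepTime, Aircraft, Capacity}.
This closure contains every attribute of Flight1, so Flight1 ∩ Flight2 → Flight1. The join is lossless.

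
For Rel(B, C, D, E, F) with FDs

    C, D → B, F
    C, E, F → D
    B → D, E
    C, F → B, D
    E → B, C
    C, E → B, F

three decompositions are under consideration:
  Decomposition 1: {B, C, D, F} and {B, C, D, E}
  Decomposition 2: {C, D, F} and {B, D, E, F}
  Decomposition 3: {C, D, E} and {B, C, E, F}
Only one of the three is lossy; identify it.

Decomposition 1: common = {B, C, D}, closure = {B, C, D, E, F} → lossless.
Decomposition 2: common = {D, F}, closure = {D, F} → lossy.
Decomposition 3: common = {C, E}, closure = {B, C, D, E, F} → lossless.

Decomposition 2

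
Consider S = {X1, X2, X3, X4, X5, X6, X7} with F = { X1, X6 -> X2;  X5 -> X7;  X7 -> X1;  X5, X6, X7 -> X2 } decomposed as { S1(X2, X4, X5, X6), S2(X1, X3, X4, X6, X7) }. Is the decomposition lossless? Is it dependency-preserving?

lossy and not dependency-preserving

Lossless test: (X4, X6)⁺ = {X4, X6}, which is a superkey of neither fragment — lossy.
Dependency preservation: the restricted closure of {X1, X6} across the fragments never reaches {X2}, so X1, X6 → X2 cannot be enforced without a join — not preserved.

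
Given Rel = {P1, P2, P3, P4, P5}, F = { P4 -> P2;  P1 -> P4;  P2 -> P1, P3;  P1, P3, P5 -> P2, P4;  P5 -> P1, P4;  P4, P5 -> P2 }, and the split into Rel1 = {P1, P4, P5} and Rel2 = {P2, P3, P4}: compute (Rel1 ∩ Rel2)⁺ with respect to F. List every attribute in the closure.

P1, P2, P3, P4

Rel1 ∩ Rel2 = {P4}.
P4 → P2 applies, adding P2
P2 → P1, P3 applies, adding P1, P3
Closure: {P1, P2, P3, P4}.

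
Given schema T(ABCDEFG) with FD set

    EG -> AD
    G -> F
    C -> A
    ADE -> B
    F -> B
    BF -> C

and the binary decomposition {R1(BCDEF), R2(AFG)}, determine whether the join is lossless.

Common attributes: R1 ∩ R2 = {F}.
Closure of {F}: F → B applies, adding B; BF → C applies, adding C; C → A applies, adding A. So (F)⁺ = {ABCF}.
The closure contains neither all of R1 = {BCDEF} nor all of R2 = {AFG}, so the common attributes are not a superkey of either fragment. The join is lossy.

No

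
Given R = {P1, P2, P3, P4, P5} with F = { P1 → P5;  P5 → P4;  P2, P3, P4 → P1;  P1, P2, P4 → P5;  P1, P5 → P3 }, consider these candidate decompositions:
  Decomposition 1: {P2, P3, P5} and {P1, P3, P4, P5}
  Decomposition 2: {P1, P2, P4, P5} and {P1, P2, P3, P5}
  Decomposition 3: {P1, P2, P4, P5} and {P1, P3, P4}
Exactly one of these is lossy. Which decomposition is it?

Decomposition 1: common = {P3, P5}, closure = {P3, P4, P5} → lossy.
Decomposition 2: common = {P1, P2, P5}, closure = {P1, P2, P3, P4, P5} → lossless.
Decomposition 3: common = {P1, P4}, closure = {P1, P3, P4, P5} → lossless.

Decomposition 1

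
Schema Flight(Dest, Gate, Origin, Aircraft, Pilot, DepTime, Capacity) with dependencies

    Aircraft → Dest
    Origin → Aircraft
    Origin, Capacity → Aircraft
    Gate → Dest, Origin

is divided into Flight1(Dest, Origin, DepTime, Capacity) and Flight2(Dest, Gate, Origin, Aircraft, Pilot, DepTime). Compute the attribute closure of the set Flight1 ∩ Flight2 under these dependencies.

Dest, Origin, Aircraft, DepTime

Flight1 ∩ Flight2 = {Dest, Origin, DepTime}.
Origin → Aircraft applies, adding Aircraft
Closure: {Dest, Origin, Aircraft, DepTime}.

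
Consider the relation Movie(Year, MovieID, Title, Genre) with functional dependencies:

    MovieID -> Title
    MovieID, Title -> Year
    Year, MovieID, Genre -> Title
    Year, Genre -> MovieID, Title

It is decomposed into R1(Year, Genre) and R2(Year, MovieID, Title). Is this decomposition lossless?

No

Common attributes: R1 ∩ R2 = {Year}.
No dependency enlarges {Year}, so (Year)⁺ = {Year}.
The closure contains neither all of R1 = {Year, Genre} nor all of R2 = {Year, MovieID, Title}, so the common attributes are not a superkey of either fragment. The join is lossy.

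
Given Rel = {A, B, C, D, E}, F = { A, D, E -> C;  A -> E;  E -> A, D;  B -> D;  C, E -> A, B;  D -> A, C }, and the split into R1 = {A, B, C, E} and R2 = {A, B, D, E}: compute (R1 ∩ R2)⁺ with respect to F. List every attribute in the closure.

A, B, C, D, E

R1 ∩ R2 = {A, B, E}.
E → A, D applies, adding D
D → A, C applies, adding C
Closure: {A, B, C, D, E}.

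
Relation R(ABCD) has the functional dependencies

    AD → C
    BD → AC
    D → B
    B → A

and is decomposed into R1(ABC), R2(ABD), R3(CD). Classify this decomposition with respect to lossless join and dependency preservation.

lossless and dependency-preserving

Lossless test (chase): Rows 2 and 3 agree on D; apply D→B and equate their B entries. Rows 1 and 3 agree on B; apply B→A and equate their A entries. Rows 2 and 3 agree on AD; apply AD→C and equate their C entries. Row 2 is now all distinguished symbols — the join is lossless.
Dependency preservation: AD → C; BD → AC are not contained in any single fragment, but the restricted closure of each left-hand side across the fragments still reaches the right-hand side; the remaining FDs each lie inside some fragment. All dependencies are preserved.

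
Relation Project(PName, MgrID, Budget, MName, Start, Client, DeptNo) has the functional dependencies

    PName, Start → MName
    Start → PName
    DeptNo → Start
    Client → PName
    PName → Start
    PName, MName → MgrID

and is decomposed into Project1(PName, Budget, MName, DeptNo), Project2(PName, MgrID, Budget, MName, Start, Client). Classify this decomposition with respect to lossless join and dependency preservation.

lossy but dependency-preserving

Lossless test: (PName, Budget, MName)⁺ = {PName, MgrID, Budget, MName, Start}, which is a superkey of neither fragment — lossy.
Dependency preservation: DeptNo → Start is not contained in any single fragment, but the restricted closure of its left-hand side across the fragments still reaches the right-hand side; the remaining FDs each lie inside some fragment. All dependencies are preserved.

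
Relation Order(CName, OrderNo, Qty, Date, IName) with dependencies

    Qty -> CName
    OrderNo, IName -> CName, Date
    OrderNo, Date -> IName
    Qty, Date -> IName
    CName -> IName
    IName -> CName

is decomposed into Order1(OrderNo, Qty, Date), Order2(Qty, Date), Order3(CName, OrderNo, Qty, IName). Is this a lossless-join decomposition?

Chase test. Columns are CName, OrderNo, Qty, Date, IName; row i has aⱼ where attribute j ∈ Orderi, else bᵢⱼ.
Initial tableau (one row per fragment):
  row 1: b11 a2 a3 a4 b15
  row 2: b21 b22 a3 a4 b25
  row 3: a1 a2 a3 b34 a5
Rows 1 and 2 agree on Qty; apply Qty→CName and equate their CName entries.
Rows 1 and 3 agree on Qty; apply Qty→CName and equate their CName entries.
Rows 1 and 2 agree on Qty, Date; apply Qty, Date→IName and equate their IName entries.
Rows 1 and 3 agree on CName; apply CName→IName and equate their IName entries.
Rows 1 and 3 agree on OrderNo, IName; apply OrderNo, IName→CName, Date and equate their CName, Date entries.
Row 1 is now all distinguished symbols — the join is lossless.

Yes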